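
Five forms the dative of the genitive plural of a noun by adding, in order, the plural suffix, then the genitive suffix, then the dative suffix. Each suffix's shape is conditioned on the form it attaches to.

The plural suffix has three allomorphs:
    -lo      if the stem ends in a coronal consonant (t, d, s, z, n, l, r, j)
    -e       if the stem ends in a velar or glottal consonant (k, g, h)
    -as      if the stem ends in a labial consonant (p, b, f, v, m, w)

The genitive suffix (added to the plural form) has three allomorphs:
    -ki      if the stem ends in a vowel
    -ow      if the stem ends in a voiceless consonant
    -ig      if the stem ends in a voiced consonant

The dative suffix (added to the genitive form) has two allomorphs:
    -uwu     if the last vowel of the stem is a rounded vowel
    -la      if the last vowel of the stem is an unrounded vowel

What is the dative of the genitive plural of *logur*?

logurlokila

*logur*: final consonant = /r/, coronal → -lo → *logurlo*.
The plural form *logurlo* — final sound /o/ (a vowel) → -ki → *logurloki*.
The genitive form *logurloki*: last vowel = /i/, an unrounded vowel → -la → *logurlokila*.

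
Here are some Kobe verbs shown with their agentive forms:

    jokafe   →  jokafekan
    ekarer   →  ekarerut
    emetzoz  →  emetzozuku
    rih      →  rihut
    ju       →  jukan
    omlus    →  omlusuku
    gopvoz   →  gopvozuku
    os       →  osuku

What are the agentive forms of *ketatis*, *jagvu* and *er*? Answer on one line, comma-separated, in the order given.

ketatisuku, jagvukan, erut

Looking at the final sound of each stem: -uku when the stem ends in a sibilant (*emetzoz*, *omlus*, *gopvoz*, *os*); -ut when the stem ends in a non-sibilant consonant (*ekarer*, *rih*); -kan when the stem ends in a vowel (*jokafe*, *ju*).
Since the final sound of *ketatis* is /s/ (a sibilant), it takes -uku, giving *ketatisuku*.
Since the final sound of *jagvu* is /u/ (a vowel), it takes -kan, giving *jagvukan*.
*er* — final sound /r/ (a non-sibilant consonant) → -ut → *erut*.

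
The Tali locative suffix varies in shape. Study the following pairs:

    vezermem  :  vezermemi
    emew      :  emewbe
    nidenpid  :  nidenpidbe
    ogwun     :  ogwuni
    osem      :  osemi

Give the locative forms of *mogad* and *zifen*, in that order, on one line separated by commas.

Looking at the final consonant of each stem: -i when the stem ends in a nasal (*vezermem*, *ogwun*, *osem*); -be when the stem ends in a non-nasal consonant (*emew*, *nidenpid*).
*mogad*: final consonant = /d/, non-nasal → -be → *mogadbe*.
Since the final consonant of *zifen* is /n/ (a nasal), it takes -i, giving *zifeni*.

mogadbe, zifeni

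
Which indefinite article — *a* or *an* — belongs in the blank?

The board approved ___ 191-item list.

a

The indefinite article is chosen by the initial *sound* of the following word, not its spelling.
The number *191* is spoken "one hundred …", beginning with /wʌn/ — a consonant sound.
So the article is *a*: The board approved a 191-item list.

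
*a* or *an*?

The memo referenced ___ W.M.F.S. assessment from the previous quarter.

The indefinite article is chosen by the initial *sound* of the following word, not its spelling.
The initialism *W.M.F.S.* is read letter by letter; the first letter, W, is pronounced /ˈdʌbəl.juː/, which begins with a consonant sound.
So the article is *a*: The memo referenced a W.M.F.S. assessment from the previous quarter.

a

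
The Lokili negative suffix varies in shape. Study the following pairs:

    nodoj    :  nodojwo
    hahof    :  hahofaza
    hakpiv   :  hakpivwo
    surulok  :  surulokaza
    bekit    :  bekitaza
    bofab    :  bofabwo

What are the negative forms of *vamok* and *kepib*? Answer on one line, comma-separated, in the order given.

vamokaza, kepibwo

The alternation tracks the final consonant of the stem — -aza when the stem ends in a voiceless consonant (*hahof*, *surulok*, *bekit*); -wo when the stem ends in a voiced consonant (*nodoj*, *hakpiv*, *bofab*).
*vamok*: final consonant = /k/, voiceless → -aza → *vamokaza*.
The final consonant of *kepib* is /b/, which is voiced, so the suffix is -wo, giving *kepibwo*.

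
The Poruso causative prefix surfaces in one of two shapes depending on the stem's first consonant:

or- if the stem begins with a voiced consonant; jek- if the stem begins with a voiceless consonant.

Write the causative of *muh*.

ormuh

*muh* — first consonant /m/ (voiced) → or- → *ormuh*.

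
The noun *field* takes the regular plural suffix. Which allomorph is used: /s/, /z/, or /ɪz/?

The stem *field* ends in a voiced non-sibilant sound.
The plural suffix surfaces as /ɪz/ after sibilants, /s/ after other voiceless consonants, and /z/ after other voiced sounds.
So the plural -s on *field* is pronounced /z/.

/z/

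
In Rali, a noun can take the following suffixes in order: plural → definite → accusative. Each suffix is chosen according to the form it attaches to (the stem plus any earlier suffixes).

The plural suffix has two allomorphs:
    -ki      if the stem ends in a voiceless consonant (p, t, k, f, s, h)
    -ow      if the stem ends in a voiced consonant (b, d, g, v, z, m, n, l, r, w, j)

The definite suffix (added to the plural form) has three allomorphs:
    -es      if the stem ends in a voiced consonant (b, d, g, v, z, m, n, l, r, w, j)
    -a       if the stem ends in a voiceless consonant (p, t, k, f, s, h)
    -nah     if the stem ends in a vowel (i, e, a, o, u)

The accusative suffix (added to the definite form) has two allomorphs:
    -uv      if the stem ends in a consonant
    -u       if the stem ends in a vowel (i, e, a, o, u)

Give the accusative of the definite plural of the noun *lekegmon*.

The final consonant of *lekegmon* is /n/, which is voiced, so the plural suffix is -ow, giving *lekegmonow*.
Since the final sound of the plural form *lekegmonow* is /w/ (a voiced consonant), it takes -es, giving *lekegmonowes*.
The definite form *lekegmonowes*: final sound = /s/, a consonant → -uv → *lekegmonowesuv*.

lekegmonowesuv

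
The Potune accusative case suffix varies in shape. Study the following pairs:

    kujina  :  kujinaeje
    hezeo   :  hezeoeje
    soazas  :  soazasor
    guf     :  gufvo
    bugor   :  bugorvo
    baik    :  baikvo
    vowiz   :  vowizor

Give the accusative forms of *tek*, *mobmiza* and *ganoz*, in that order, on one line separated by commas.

tekvo, mobmizaeje, ganozor

The suffix is conditioned by the final sound: -or when the stem ends in a sibilant (*soazas*, *vowiz*); -vo when the stem ends in a non-sibilant consonant (*guf*, *bugor*, *baik*); -eje when the stem ends in a vowel (*kujina*, *hezeo*).
The final sound of *tek* is /k/, which is a non-sibilant consonant, so the suffix is -vo, giving *tekvo*.
*mobmiza* — final sound /a/ (a vowel) → -eje → *mobmizaeje*.
The final sound of *ganoz* is /z/, which is a sibilant, so the suffix is -or, giving *ganozor*.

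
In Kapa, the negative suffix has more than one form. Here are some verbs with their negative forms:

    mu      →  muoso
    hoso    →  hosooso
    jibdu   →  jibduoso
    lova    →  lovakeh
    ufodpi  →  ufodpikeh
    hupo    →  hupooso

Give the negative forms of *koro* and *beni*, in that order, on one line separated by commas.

The alternation tracks the last vowel of the stem — -oso when the last vowel of the stem is a rounded vowel (*mu*, *hoso*, *jibdu*, *hupo*); -keh when the last vowel of the stem is an unrounded vowel (*lova*, *ufodpi*).
*koro*: last vowel = /o/, a rounded vowel → -oso → *korooso*.
The last vowel of *beni* is /i/, which is an unrounded vowel, so the suffix is -keh, giving *benikeh*.

korooso, benikeh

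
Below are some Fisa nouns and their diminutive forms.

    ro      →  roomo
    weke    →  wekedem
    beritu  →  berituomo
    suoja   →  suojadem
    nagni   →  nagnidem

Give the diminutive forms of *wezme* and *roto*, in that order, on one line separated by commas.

The pattern is rounding harmony: -omo when the last vowel of the stem is a rounded vowel (*ro*, *beritu*); -dem when the last vowel of the stem is an unrounded vowel (*weke*, *suoja*, *nagni*).
*wezme* — last vowel /e/ (an unrounded vowel) → -dem → *wezmedem*.
The last vowel of *roto* is /o/, which is a rounded vowel, so the suffix is -omo, giving *rotoomo*.

wezmedem, rotoomo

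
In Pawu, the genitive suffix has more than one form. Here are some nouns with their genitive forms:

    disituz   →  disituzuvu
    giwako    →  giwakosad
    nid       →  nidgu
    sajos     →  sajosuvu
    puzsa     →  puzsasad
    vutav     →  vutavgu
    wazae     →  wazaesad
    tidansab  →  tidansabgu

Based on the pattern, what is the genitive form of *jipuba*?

jipubasad

Looking at the final sound of each stem: -uvu when the stem ends in a sibilant (*disituz*, *sajos*); -gu when the stem ends in a non-sibilant consonant (*nid*, *vutav*, *tidansab*); -sad when the stem ends in a vowel (*giwako*, *puzsa*, *wazae*).
The final sound of *jipuba* is /a/, which is a vowel, so the suffix is -sad, giving *jipubasad*.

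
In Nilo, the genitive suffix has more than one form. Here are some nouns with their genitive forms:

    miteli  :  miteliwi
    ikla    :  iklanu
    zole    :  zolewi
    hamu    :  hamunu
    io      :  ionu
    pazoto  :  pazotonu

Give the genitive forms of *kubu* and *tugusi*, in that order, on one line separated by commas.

kubunu, tugusiwi

The alternation tracks the last vowel of the stem — -wi when the last vowel of the stem is a front vowel (*miteli*, *zole*); -nu when the last vowel of the stem is a back vowel (*ikla*, *hamu*, *io*, *pazoto*).
*kubu*: last vowel = /u/, a back vowel → -nu → *kubunu*.
Since the last vowel of *tugusi* is /i/ (a front vowel), it takes -wi, giving *tugusiwi*.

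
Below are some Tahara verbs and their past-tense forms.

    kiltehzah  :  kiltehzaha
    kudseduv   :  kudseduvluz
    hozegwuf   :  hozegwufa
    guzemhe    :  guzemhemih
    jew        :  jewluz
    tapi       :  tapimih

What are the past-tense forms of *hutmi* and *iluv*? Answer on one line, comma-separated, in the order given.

The pattern is voicing of the final sound: -a when the stem ends in a voiceless consonant (*kiltehzah*, *hozegwuf*); -luz when the stem ends in a voiced consonant (*kudseduv*, *jew*); -mih when the stem ends in a vowel (*guzemhe*, *tapi*).
Since the final sound of *hutmi* is /i/ (a vowel), it takes -mih, giving *hutmimih*.
*iluv*: final sound = /v/, a voiced consonant → -luz → *iluvluz*.

hutmimih, iluvluz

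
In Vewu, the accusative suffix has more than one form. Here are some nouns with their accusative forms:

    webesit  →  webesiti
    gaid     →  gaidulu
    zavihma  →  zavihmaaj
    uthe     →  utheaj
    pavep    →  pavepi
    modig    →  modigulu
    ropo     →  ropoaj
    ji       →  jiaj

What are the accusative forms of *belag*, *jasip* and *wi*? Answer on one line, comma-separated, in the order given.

belagulu, jasipi, wiaj

The pattern is voicing of the final sound: -i when the stem ends in a voiceless consonant (*webesit*, *pavep*); -ulu when the stem ends in a voiced consonant (*gaid*, *modig*); -aj when the stem ends in a vowel (*zavihma*, *uthe*, *ropo*, *ji*).
*belag* — final sound /g/ (a voiced consonant) → -ulu → *belagulu*.
Since the final sound of *jasip* is /p/ (a voiceless consonant), it takes -i, giving *jasipi*.
*wi*: final sound = /i/, a vowel → -aj → *wiaj*.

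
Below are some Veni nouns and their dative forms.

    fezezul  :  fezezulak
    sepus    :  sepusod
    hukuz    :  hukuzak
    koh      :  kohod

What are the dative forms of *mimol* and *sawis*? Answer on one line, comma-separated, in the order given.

mimolak, sawisod

The suffix is conditioned by the final consonant: -od when the stem ends in a voiceless consonant (*sepus*, *koh*); -ak when the stem ends in a voiced consonant (*fezezul*, *hukuz*).
*mimol* — final consonant /l/ (voiced) → -ak → *mimolak*.
The final consonant of *sawis* is /s/, which is voiceless, so the suffix is -od, giving *sawisod*.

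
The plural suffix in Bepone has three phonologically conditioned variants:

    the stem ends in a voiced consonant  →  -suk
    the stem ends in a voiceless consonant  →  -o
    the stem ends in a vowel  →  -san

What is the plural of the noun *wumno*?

wumnosan

*wumno*: final sound = /o/, a vowel → -san → *wumnosan*.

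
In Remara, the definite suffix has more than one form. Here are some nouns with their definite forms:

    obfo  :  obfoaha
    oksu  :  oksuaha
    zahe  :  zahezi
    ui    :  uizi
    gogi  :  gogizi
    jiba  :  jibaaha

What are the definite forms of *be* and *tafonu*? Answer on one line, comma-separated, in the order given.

bezi, tafonuaha

Looking at the last vowel of each stem: -zi when the last vowel of the stem is a front vowel (*zahe*, *ui*, *gogi*); -aha when the last vowel of the stem is a back vowel (*obfo*, *oksu*, *jiba*).
Since the last vowel of *be* is /e/ (a front vowel), it takes -zi, giving *bezi*.
Since the last vowel of *tafonu* is /u/ (a back vowel), it takes -aha, giving *tafonuaha*.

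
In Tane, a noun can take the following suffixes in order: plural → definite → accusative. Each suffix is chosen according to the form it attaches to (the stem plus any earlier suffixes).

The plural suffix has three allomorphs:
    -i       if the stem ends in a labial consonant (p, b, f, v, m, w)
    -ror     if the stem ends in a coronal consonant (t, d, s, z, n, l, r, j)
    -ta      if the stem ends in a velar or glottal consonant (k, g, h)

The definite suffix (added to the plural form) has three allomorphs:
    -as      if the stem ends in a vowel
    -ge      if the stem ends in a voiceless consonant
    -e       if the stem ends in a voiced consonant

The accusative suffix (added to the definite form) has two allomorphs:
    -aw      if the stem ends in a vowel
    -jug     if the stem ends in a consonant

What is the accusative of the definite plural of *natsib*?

natsibiasjug

Since the final consonant of *natsib* is /b/ (labial), it takes -i, giving *natsibi*.
Since the final sound of the plural form *natsibi* is /i/ (a vowel), it takes -as, giving *natsibias*.
The definite form *natsibias* — final sound /s/ (a consonant) → -jug → *natsibiasjug*.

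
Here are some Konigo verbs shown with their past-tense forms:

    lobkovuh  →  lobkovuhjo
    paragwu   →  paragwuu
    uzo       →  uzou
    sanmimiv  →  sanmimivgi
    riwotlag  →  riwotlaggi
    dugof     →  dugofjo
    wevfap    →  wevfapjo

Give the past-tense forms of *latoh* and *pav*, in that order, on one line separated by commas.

latohjo, pavgi

The suffix is conditioned by the final sound: -jo when the stem ends in a voiceless consonant (*lobkovuh*, *dugof*, *wevfap*); -gi when the stem ends in a voiced consonant (*sanmimiv*, *riwotlag*); -u when the stem ends in a vowel (*paragwu*, *uzo*).
*latoh*: final sound = /h/, a voiceless consonant → -jo → *latohjo*.
Since the final sound of *pav* is /v/ (a voiced consonant), it takes -gi, giving *pavgi*.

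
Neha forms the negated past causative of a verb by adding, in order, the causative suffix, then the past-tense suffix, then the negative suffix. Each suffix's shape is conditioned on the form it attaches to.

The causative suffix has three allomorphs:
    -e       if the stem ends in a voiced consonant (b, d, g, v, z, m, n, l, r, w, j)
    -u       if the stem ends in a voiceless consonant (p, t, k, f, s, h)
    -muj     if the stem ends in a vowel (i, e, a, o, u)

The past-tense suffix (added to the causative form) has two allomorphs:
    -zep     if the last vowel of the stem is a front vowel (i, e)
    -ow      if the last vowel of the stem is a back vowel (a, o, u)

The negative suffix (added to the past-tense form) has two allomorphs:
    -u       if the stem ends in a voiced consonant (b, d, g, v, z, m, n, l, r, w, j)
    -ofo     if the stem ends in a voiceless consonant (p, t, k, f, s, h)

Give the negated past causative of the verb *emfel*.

emfelezepofo

*emfel* — final sound /l/ (a voiced consonant) → -e → *emfele*.
The last vowel of the causative form *emfele* is /e/, which is a front vowel, so the past-tense suffix is -zep, giving *emfelezep*.
The final consonant of the past-tense form *emfelezep* is /p/, which is voiceless, so the negative suffix is -ofo, giving *emfelezepofo*.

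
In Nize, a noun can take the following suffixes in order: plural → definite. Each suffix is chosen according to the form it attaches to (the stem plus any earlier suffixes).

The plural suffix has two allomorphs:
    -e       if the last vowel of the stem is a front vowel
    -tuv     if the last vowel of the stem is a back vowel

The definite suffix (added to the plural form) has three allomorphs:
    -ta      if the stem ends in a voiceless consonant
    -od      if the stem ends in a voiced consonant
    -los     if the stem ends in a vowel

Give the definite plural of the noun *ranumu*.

The last vowel of *ranumu* is /u/, which is a back vowel, so the plural suffix is -tuv, giving *ranumutuv*.
Since the final sound of the plural form *ranumutuv* is /v/ (a voiced consonant), it takes -od, giving *ranumutuvod*.

ranumutuvod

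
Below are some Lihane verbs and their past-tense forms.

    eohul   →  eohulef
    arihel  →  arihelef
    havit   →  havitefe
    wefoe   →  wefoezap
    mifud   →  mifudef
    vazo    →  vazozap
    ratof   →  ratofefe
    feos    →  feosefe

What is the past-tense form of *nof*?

nofefe

The pattern is voicing of the final sound: -efe when the stem ends in a voiceless consonant (*havit*, *ratof*, *feos*); -ef when the stem ends in a voiced consonant (*eohul*, *arihel*, *mifud*); -zap when the stem ends in a vowel (*wefoe*, *vazo*).
*nof*: final sound = /f/, a voiceless consonant → -efe → *nofefe*.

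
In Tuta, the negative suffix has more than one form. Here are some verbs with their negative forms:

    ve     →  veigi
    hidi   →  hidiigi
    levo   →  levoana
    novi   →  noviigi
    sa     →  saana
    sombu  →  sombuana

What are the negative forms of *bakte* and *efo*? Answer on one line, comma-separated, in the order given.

bakteigi, efoana

Looking at the last vowel of each stem: -igi when the last vowel of the stem is a front vowel (*ve*, *hidi*, *novi*); -ana when the last vowel of the stem is a back vowel (*levo*, *sa*, *sombu*).
*bakte*: last vowel = /e/, a front vowel → -igi → *bakteigi*.
The last vowel of *efo* is /o/, which is a back vowel, so the suffix is -ana, giving *efoana*.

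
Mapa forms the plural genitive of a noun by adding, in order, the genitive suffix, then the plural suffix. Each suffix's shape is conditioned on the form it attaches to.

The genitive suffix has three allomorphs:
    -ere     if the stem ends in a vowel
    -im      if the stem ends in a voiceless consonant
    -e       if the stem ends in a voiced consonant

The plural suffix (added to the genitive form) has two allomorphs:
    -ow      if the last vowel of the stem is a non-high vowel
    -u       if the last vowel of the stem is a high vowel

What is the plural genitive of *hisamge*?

*hisamge* — final sound /e/ (a vowel) → -ere → *hisamgeere*.
Since the last vowel of the genitive form *hisamgeere* is /e/ (a non-high vowel), it takes -ow, giving *hisamgeereow*.

hisamgeereow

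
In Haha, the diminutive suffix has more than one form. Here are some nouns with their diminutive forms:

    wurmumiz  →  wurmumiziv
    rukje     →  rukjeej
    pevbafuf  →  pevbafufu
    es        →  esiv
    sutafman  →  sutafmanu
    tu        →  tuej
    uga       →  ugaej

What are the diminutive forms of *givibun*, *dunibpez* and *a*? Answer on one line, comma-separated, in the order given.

Looking at the final sound of each stem: -iv when the stem ends in a sibilant (*wurmumiz*, *es*); -u when the stem ends in a non-sibilant consonant (*pevbafuf*, *sutafman*); -ej when the stem ends in a vowel (*rukje*, *tu*, *uga*).
*givibun* — final sound /n/ (a non-sibilant consonant) → -u → *givibunu*.
The final sound of *dunibpez* is /z/, which is a sibilant, so the suffix is -iv, giving *dunibpeziv*.
The final sound of *a* is /a/, which is a vowel, so the suffix is -ej, giving *aej*.

givibunu, dunibpeziv, aej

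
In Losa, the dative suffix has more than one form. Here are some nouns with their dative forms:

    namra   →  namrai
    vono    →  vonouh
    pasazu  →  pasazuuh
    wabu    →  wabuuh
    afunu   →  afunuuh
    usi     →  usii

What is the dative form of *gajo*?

The suffix is conditioned by the last vowel: -uh when the last vowel of the stem is a rounded vowel (*vono*, *pasazu*, *wabu*, *afunu*); -i when the last vowel of the stem is an unrounded vowel (*namra*, *usi*).
Since the last vowel of *gajo* is /o/ (a rounded vowel), it takes -uh, giving *gajouh*.

gajouh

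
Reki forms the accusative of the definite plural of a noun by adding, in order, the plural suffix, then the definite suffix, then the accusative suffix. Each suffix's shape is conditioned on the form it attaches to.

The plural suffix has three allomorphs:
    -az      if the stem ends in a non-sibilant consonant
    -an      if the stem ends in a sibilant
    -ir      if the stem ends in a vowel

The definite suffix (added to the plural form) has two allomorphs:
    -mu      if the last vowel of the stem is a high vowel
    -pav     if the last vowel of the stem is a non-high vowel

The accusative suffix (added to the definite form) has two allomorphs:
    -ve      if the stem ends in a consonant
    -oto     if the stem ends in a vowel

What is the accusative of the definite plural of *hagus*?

Since the final sound of *hagus* is /s/ (a sibilant), it takes -an, giving *hagusan*.
The plural form *hagusan* — last vowel /a/ (a non-high vowel) → -pav → *hagusanpav*.
Since the final sound of the definite form *hagusanpav* is /v/ (a consonant), it takes -ve, giving *hagusanpavve*.

hagusanpavve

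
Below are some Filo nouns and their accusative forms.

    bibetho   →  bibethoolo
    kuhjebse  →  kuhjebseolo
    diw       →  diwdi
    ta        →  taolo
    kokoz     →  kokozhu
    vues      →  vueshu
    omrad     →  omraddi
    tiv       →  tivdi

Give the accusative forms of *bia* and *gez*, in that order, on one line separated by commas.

biaolo, gezhu

The alternation tracks the final sound of the stem — -hu when the stem ends in a sibilant (*kokoz*, *vues*); -di when the stem ends in a non-sibilant consonant (*diw*, *omrad*, *tiv*); -olo when the stem ends in a vowel (*bibetho*, *kuhjebse*, *ta*).
Since the final sound of *bia* is /a/ (a vowel), it takes -olo, giving *biaolo*.
*gez*: final sound = /z/, a sibilant → -hu → *gezhu*.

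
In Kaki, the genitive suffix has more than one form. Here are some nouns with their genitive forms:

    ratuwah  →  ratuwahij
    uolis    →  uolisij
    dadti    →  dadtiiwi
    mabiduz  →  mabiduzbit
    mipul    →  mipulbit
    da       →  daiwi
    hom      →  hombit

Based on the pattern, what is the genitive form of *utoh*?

utohij

The suffix is conditioned by the final sound: -ij when the stem ends in a voiceless consonant (*ratuwah*, *uolis*); -bit when the stem ends in a voiced consonant (*mabiduz*, *mipul*, *hom*); -iwi when the stem ends in a vowel (*dadti*, *da*).
*utoh*: final sound = /h/, a voiceless consonant → -ij → *utohij*.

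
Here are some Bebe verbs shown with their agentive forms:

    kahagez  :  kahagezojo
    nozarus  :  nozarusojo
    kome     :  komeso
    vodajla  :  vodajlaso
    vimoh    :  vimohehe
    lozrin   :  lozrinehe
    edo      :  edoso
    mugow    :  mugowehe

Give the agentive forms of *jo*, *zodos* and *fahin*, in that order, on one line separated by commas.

joso, zodosojo, fahinehe

The alternation tracks the final sound of the stem — -ojo when the stem ends in a sibilant (*kahagez*, *nozarus*); -ehe when the stem ends in a non-sibilant consonant (*vimoh*, *lozrin*, *mugow*); -so when the stem ends in a vowel (*kome*, *vodajla*, *edo*).
*jo*: final sound = /o/, a vowel → -so → *joso*.
*zodos* — final sound /s/ (a sibilant) → -ojo → *zodosojo*.
*fahin* — final sound /n/ (a non-sibilant consonant) → -ehe → *fahinehe*.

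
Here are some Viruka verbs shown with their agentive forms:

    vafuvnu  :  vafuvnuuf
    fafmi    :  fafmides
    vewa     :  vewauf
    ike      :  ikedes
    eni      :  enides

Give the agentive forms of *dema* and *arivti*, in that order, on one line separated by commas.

The alternation tracks the last vowel of the stem — -des when the last vowel of the stem is a front vowel (*fafmi*, *ike*, *eni*); -uf when the last vowel of the stem is a back vowel (*vafuvnu*, *vewa*).
The last vowel of *dema* is /a/, which is a back vowel, so the suffix is -uf, giving *demauf*.
*arivti* — last vowel /i/ (a front vowel) → -des → *arivtides*.

demauf, arivtides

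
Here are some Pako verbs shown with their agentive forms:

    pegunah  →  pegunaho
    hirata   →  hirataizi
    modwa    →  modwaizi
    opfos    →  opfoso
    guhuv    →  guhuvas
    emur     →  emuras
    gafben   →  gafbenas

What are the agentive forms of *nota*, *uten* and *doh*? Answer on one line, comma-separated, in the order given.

notaizi, utenas, doho

The alternation tracks the final sound of the stem — -o when the stem ends in a voiceless consonant (*pegunah*, *opfos*); -as when the stem ends in a voiced consonant (*guhuv*, *emur*, *gafben*); -izi when the stem ends in a vowel (*hirata*, *modwa*).
The final sound of *nota* is /a/, which is a vowel, so the suffix is -izi, giving *notaizi*.
The final sound of *uten* is /n/, which is a voiced consonant, so the suffix is -as, giving *utenas*.
The final sound of *doh* is /h/, which is a voiceless consonant, so the suffix is -o, giving *doho*.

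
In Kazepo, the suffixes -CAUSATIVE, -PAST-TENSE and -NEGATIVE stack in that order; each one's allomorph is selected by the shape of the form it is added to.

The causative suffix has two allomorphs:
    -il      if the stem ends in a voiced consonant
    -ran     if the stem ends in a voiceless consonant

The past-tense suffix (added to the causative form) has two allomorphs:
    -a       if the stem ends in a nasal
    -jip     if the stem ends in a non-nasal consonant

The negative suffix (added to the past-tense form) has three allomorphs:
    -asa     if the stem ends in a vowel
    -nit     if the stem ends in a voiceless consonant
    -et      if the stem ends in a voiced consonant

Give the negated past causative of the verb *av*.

aviljipnit

*av* — final consonant /v/ (voiced) → -il → *avil*.
Since the final consonant of the causative form *avil* is /l/ (non-nasal), it takes -jip, giving *aviljip*.
Since the final sound of the past-tense form *aviljip* is /p/ (a voiceless consonant), it takes -nit, giving *aviljipnit*.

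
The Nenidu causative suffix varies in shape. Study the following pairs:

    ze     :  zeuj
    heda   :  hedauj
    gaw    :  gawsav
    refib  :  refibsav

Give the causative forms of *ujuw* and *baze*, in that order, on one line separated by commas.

The alternation tracks the final sound of the stem — -sav when the stem ends in a consonant (*gaw*, *refib*); -uj when the stem ends in a vowel (*ze*, *heda*).
*ujuw*: final sound = /w/, a consonant → -sav → *ujuwsav*.
The final sound of *baze* is /e/, which is a vowel, so the suffix is -uj, giving *bazeuj*.

ujuwsav, bazeuj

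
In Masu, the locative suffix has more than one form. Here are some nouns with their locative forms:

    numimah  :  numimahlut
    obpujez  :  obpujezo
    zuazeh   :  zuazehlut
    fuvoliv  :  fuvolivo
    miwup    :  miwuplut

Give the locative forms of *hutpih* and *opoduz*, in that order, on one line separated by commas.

Looking at the final consonant of each stem: -lut when the stem ends in a voiceless consonant (*numimah*, *zuazeh*, *miwup*); -o when the stem ends in a voiced consonant (*obpujez*, *fuvoliv*).
Since the final consonant of *hutpih* is /h/ (voiceless), it takes -lut, giving *hutpihlut*.
The final consonant of *opoduz* is /z/, which is voiced, so the suffix is -o, giving *opoduzo*.

hutpihlut, opoduzo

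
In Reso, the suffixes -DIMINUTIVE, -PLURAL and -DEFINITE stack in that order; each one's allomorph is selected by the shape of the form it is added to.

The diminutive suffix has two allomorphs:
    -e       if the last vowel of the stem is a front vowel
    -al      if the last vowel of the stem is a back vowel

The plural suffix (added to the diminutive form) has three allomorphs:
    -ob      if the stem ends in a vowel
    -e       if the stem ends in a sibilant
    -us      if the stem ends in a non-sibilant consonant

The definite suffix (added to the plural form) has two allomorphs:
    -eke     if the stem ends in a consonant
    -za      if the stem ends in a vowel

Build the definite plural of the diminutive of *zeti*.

zetieobeke

Since the last vowel of *zeti* is /i/ (a front vowel), it takes -e, giving *zetie*.
The diminutive form *zetie* — final sound /e/ (a vowel) → -ob → *zetieob*.
The plural form *zetieob* — final sound /b/ (a consonant) → -eke → *zetieobeke*.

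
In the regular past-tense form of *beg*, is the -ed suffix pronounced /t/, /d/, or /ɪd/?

The stem *beg* ends in a voiced sound other than /d/.
The -ed suffix is realized as /ɪd/ after /t, d/; as /t/ after other voiceless consonants; and as /d/ after other voiced sounds.
So -ed on *beg* is pronounced /d/.

/d/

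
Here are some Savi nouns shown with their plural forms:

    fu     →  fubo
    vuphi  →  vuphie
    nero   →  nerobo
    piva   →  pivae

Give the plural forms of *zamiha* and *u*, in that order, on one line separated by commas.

zamihae, ubo

The alternation tracks the last vowel of the stem — -bo when the last vowel of the stem is a rounded vowel (*fu*, *nero*); -e when the last vowel of the stem is an unrounded vowel (*vuphi*, *piva*).
*zamiha* — last vowel /a/ (an unrounded vowel) → -e → *zamihae*.
*u* — last vowel /u/ (a rounded vowel) → -bo → *ubo*.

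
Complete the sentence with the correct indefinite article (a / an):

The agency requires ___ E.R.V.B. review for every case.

an

The indefinite article is chosen by the initial *sound* of the following word, not its spelling.
The initialism *E.R.V.B.* is read letter by letter; the first letter, E, is pronounced /iː/, which begins with a vowel sound.
So the article is *an*: The agency requires an E.R.V.B. review for every case.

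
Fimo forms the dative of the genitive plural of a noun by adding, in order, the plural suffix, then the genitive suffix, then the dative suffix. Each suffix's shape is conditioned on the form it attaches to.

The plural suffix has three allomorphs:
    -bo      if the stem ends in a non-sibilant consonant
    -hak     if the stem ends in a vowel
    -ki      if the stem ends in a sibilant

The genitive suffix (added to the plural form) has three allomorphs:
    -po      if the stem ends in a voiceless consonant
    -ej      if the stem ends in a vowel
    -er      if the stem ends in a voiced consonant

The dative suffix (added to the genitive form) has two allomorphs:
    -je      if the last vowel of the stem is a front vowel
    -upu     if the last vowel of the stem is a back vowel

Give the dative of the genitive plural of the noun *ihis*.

ihiskiejje

*ihis*: final sound = /s/, a sibilant → -ki → *ihiski*.
The plural form *ihiski* — final sound /i/ (a vowel) → -ej → *ihiskiej*.
The last vowel of the genitive form *ihiskiej* is /e/, which is a front vowel, so the dative suffix is -je, giving *ihiskiejje*.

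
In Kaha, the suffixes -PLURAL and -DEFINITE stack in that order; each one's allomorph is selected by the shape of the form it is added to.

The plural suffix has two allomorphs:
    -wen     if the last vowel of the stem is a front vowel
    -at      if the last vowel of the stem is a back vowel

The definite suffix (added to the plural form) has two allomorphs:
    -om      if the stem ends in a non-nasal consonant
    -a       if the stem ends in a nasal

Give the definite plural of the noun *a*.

aatom

*a* — last vowel /a/ (a back vowel) → -at → *aat*.
The plural form *aat*: final consonant = /t/, non-nasal → -om → *aatom*.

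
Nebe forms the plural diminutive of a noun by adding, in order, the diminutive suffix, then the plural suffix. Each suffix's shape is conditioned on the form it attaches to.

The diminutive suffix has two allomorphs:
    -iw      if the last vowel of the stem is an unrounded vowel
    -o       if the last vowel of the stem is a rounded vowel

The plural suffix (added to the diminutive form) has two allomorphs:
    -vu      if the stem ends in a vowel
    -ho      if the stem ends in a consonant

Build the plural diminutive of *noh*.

nohovu

Since the last vowel of *noh* is /o/ (a rounded vowel), it takes -o, giving *noho*.
The diminutive form *noho*: final sound = /o/, a vowel → -vu → *nohovu*.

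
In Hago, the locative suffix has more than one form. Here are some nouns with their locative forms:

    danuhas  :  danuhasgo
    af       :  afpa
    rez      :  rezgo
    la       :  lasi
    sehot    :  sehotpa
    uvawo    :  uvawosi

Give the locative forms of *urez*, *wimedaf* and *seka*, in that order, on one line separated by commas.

The pattern is sibilance of the final sound: -go when the stem ends in a sibilant (*danuhas*, *rez*); -pa when the stem ends in a non-sibilant consonant (*af*, *sehot*); -si when the stem ends in a vowel (*la*, *uvawo*).
The final sound of *urez* is /z/, which is a sibilant, so the suffix is -go, giving *urezgo*.
The final sound of *wimedaf* is /f/, which is a non-sibilant consonant, so the suffix is -pa, giving *wimedafpa*.
*seka* — final sound /a/ (a vowel) → -si → *sekasi*.

urezgo, wimedafpa, sekasi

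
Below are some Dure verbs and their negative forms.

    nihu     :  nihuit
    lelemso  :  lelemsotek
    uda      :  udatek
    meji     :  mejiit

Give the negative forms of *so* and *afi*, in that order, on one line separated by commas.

The suffix is conditioned by the last vowel: -it when the last vowel of the stem is a high vowel (*nihu*, *meji*); -tek when the last vowel of the stem is a non-high vowel (*lelemso*, *uda*).
*so*: last vowel = /o/, a non-high vowel → -tek → *sotek*.
*afi*: last vowel = /i/, a high vowel → -it → *afiit*.

sotek, afiit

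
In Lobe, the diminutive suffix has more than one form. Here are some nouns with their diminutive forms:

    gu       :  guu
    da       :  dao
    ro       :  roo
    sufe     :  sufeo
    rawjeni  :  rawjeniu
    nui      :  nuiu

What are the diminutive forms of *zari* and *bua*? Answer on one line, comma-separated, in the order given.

zariu, buao

Looking at the last vowel of each stem: -u when the last vowel of the stem is a high vowel (*gu*, *rawjeni*, *nui*); -o when the last vowel of the stem is a non-high vowel (*da*, *ro*, *sufe*).
*zari*: last vowel = /i/, a high vowel → -u → *zariu*.
Since the last vowel of *bua* is /a/ (a non-high vowel), it takes -o, giving *buao*.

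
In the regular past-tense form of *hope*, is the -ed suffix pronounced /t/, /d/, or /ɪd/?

/t/

The stem *hope* ends in a voiceless consonant other than /t/.
The -ed suffix is realized as /ɪd/ after /t, d/; as /t/ after other voiceless consonants; and as /d/ after other voiced sounds.
So -ed on *hope* is pronounced /t/.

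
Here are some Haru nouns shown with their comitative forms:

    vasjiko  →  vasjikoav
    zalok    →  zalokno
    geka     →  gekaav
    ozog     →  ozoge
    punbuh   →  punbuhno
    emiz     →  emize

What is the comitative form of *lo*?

Looking at the final sound of each stem: -no when the stem ends in a voiceless consonant (*zalok*, *punbuh*); -e when the stem ends in a voiced consonant (*ozog*, *emiz*); -av when the stem ends in a vowel (*vasjiko*, *geka*).
*lo*: final sound = /o/, a vowel → -av → *loav*.

loav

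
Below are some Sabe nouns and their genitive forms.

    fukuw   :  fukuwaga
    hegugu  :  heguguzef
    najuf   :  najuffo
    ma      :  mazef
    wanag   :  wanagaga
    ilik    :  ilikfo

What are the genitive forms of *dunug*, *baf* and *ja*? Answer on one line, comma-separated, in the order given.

dunugaga, baffo, jazef

The pattern is voicing of the final sound: -fo when the stem ends in a voiceless consonant (*najuf*, *ilik*); -aga when the stem ends in a voiced consonant (*fukuw*, *wanag*); -zef when the stem ends in a vowel (*hegugu*, *ma*).
*dunug* — final sound /g/ (a voiced consonant) → -aga → *dunugaga*.
Since the final sound of *baf* is /f/ (a voiceless consonant), it takes -fo, giving *baffo*.
Since the final sound of *ja* is /a/ (a vowel), it takes -zef, giving *jazef*.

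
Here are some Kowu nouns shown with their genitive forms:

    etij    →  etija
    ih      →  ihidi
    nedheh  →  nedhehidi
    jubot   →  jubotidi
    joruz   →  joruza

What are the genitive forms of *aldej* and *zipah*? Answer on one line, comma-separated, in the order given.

The suffix is conditioned by the final consonant: -idi when the stem ends in a voiceless consonant (*ih*, *nedheh*, *jubot*); -a when the stem ends in a voiced consonant (*etij*, *joruz*).
*aldej*: final consonant = /j/, voiced → -a → *aldeja*.
*zipah*: final consonant = /h/, voiceless → -idi → *zipahidi*.

aldeja, zipahidi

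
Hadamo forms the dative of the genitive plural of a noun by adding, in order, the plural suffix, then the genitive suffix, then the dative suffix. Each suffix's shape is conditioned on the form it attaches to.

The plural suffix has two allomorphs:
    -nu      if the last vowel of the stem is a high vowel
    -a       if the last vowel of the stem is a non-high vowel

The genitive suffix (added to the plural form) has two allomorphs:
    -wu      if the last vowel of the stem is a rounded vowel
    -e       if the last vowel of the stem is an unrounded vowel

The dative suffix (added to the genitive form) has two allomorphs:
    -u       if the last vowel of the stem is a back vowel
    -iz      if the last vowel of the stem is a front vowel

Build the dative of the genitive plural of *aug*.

The last vowel of *aug* is /u/, which is a high vowel, so the plural suffix is -nu, giving *augnu*.
Since the last vowel of the plural form *augnu* is /u/ (a rounded vowel), it takes -wu, giving *augnuwu*.
The genitive form *augnuwu*: last vowel = /u/, a back vowel → -u → *augnuwuu*.

augnuwuu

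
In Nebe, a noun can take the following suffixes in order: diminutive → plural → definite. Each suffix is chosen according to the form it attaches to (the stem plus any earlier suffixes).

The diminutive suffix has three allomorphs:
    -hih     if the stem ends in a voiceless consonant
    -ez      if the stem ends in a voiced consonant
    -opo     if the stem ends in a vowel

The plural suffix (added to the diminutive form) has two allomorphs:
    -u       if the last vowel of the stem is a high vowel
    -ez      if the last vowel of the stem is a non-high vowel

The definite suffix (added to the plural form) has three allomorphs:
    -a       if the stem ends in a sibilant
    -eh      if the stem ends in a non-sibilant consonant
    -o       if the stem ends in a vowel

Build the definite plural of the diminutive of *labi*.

labiopoeza

*labi*: final sound = /i/, a vowel → -opo → *labiopo*.
The diminutive form *labiopo*: last vowel = /o/, a non-high vowel → -ez → *labiopoez*.
The final sound of the plural form *labiopoez* is /z/, which is a sibilant, so the definite suffix is -a, giving *labiopoeza*.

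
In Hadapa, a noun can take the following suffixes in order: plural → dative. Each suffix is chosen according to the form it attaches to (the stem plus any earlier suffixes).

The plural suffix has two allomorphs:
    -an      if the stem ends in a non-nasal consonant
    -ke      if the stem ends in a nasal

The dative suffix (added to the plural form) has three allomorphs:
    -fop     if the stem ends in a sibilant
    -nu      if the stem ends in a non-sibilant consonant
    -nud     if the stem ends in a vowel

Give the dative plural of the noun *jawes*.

jawesannu

*jawes* — final consonant /s/ (non-nasal) → -an → *jawesan*.
Since the final sound of the plural form *jawesan* is /n/ (a non-sibilant consonant), it takes -nu, giving *jawesannu*.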